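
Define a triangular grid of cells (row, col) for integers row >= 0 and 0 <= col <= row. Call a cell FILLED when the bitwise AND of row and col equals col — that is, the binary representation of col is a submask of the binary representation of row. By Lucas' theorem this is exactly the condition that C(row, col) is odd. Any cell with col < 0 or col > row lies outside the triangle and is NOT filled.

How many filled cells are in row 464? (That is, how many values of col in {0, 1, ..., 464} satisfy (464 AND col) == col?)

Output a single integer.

464 in binary = 111010000
popcount(464) = number of 1-bits in 111010000 = 4
A col c satisfies (464 AND c) == c iff every set bit of c is also set in 464; each of the 4 set bits of 464 can independently be on or off in c.
count = 2^4 = 16

Answer: 16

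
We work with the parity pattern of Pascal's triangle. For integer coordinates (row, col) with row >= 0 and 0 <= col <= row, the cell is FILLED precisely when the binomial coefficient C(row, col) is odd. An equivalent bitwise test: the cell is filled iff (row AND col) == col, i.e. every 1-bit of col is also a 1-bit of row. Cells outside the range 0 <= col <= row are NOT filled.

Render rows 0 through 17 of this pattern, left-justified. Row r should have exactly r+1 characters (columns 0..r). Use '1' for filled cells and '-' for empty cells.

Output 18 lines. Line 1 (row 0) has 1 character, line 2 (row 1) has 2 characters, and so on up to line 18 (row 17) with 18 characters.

r0=0: 1
r1=1: 11
r2=10: 1-1
r3=11: 1111
r4=100: 1---1
r5=101: 11--11
r6=110: 1-1-1-1
r7=111: 11111111
r8=1000: 1-------1
r9=1001: 11------11
r10=1010: 1-1-----1-1
r11=1011: 1111----1111
r12=1100: 1---1---1---1
r13=1101: 11--11--11--11
r14=1110: 1-1-1-1-1-1-1-1
r15=1111: 1111111111111111
r16=10000: 1---------------1
r17=10001: 11--------------11

Answer: 1
11
1-1
1111
1---1
11--11
1-1-1-1
11111111
1-------1
11------11
1-1-----1-1
1111----1111
1---1---1---1
11--11--11--11
1-1-1-1-1-1-1-1
1111111111111111
1---------------1
11--------------11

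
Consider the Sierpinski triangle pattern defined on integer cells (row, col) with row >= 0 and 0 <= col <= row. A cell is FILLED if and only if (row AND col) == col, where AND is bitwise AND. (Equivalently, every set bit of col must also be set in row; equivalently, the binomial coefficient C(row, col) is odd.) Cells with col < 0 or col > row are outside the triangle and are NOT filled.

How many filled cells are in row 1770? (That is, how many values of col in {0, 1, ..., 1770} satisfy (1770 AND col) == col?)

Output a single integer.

1770 in binary = 11011101010
popcount(1770) = number of 1-bits in 11011101010 = 7
A col c satisfies (1770 AND c) == c iff every set bit of c is also set in 1770; each of the 7 set bits of 1770 can independently be on or off in c.
count = 2^7 = 128

Answer: 128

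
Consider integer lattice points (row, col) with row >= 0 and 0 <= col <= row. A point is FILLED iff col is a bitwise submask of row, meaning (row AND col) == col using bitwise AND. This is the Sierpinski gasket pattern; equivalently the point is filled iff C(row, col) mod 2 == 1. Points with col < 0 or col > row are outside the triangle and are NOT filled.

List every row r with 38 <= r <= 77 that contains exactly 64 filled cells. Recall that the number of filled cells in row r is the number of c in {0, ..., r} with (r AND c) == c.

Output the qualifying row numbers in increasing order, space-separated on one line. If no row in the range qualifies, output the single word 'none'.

Answer: 63

Derivation:
Row r has 2^popcount(r) filled cells, so we need popcount(r) = log2(64) = 6.
Scan r = 38..77 and keep those with exactly 6 one-bits:
r=38=100110 popcount=3 -> skip
r=39=100111 popcount=4 -> skip
r=40=101000 popcount=2 -> skip
r=41=101001 popcount=3 -> skip
r=42=101010 popcount=3 -> skip
r=43=101011 popcount=4 -> skip
r=44=101100 popcount=3 -> skip
r=45=101101 popcount=4 -> skip
r=46=101110 popcount=4 -> skip
r=47=101111 popcount=5 -> skip
r=48=110000 popcount=2 -> skip
r=49=110001 popcount=3 -> skip
r=50=110010 popcount=3 -> skip
r=51=110011 popcount=4 -> skip
r=52=110100 popcount=3 -> skip
r=53=110101 popcount=4 -> skip
r=54=110110 popcount=4 -> skip
r=55=110111 popcount=5 -> skip
r=56=111000 popcount=3 -> skip
r=57=111001 popcount=4 -> skip
r=58=111010 popcount=4 -> skip
r=59=111011 popcount=5 -> skip
r=60=111100 popcount=4 -> skip
r=61=111101 popcount=5 -> skip
r=62=111110 popcount=5 -> skip
r=63=111111 popcount=6 -> KEEP
r=64=1000000 popcount=1 -> skip
r=65=1000001 popcount=2 -> skip
r=66=1000010 popcount=2 -> skip
r=67=1000011 popcount=3 -> skip
r=68=1000100 popcount=2 -> skip
r=69=1000101 popcount=3 -> skip
r=70=1000110 popcount=3 -> skip
r=71=1000111 popcount=4 -> skip
r=72=1001000 popcount=2 -> skip
r=73=1001001 popcount=3 -> skip
r=74=1001010 popcount=3 -> skip
r=75=1001011 popcount=4 -> skip
r=76=1001100 popcount=3 -> skip
r=77=1001101 popcount=4 -> skip
Kept rows: 63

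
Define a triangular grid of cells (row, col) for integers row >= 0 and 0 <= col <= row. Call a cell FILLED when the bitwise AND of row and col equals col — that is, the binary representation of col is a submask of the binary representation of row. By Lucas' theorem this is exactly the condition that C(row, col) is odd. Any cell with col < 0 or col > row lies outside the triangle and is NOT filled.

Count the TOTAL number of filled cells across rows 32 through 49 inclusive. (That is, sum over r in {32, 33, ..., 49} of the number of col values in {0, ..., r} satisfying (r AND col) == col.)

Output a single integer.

Answer: 174

Derivation:
r32=100000 pc1: +2 =2
r33=100001 pc2: +4 =6
r34=100010 pc2: +4 =10
r35=100011 pc3: +8 =18
r36=100100 pc2: +4 =22
r37=100101 pc3: +8 =30
r38=100110 pc3: +8 =38
r39=100111 pc4: +16 =54
r40=101000 pc2: +4 =58
r41=101001 pc3: +8 =66
r42=101010 pc3: +8 =74
r43=101011 pc4: +16 =90
r44=101100 pc3: +8 =98
r45=101101 pc4: +16 =114
r46=101110 pc4: +16 =130
r47=101111 pc5: +32 =162
r48=110000 pc2: +4 =166
r49=110001 pc3: +8 =174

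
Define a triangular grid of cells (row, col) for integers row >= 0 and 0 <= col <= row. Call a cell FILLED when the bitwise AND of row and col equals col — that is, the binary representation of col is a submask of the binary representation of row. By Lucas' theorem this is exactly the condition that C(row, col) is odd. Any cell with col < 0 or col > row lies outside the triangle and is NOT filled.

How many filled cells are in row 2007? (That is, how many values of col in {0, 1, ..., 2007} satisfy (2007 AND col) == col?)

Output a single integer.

Answer: 512

Derivation:
2007 in binary = 11111010111
popcount(2007) = number of 1-bits in 11111010111 = 9
A col c satisfies (2007 AND c) == c iff every set bit of c is also set in 2007; each of the 9 set bits of 2007 can independently be on or off in c.
count = 2^9 = 512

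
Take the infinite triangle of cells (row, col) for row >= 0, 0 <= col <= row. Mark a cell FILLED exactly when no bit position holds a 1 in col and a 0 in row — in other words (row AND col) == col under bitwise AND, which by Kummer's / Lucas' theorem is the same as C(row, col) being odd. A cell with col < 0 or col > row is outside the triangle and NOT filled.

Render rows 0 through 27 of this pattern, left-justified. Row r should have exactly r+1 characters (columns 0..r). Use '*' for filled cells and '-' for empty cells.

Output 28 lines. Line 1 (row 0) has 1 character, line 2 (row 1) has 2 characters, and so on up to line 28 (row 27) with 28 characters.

r0=0: *
r1=1: **
r2=10: *-*
r3=11: ****
r4=100: *---*
r5=101: **--**
r6=110: *-*-*-*
r7=111: ********
r8=1000: *-------*
r9=1001: **------**
r10=1010: *-*-----*-*
r11=1011: ****----****
r12=1100: *---*---*---*
r13=1101: **--**--**--**
r14=1110: *-*-*-*-*-*-*-*
r15=1111: ****************
r16=10000: *---------------*
r17=10001: **--------------**
r18=10010: *-*-------------*-*
r19=10011: ****------------****
r20=10100: *---*-----------*---*
r21=10101: **--**----------**--**
r22=10110: *-*-*-*---------*-*-*-*
r23=10111: ********--------********
r24=11000: *-------*-------*-------*
r25=11001: **------**------**------**
r26=11010: *-*-----*-*-----*-*-----*-*
r27=11011: ****----****----****----****

Answer: *
**
*-*
****
*---*
**--**
*-*-*-*
********
*-------*
**------**
*-*-----*-*
****----****
*---*---*---*
**--**--**--**
*-*-*-*-*-*-*-*
****************
*---------------*
**--------------**
*-*-------------*-*
****------------****
*---*-----------*---*
**--**----------**--**
*-*-*-*---------*-*-*-*
********--------********
*-------*-------*-------*
**------**------**------**
*-*-----*-*-----*-*-----*-*
****----****----****----****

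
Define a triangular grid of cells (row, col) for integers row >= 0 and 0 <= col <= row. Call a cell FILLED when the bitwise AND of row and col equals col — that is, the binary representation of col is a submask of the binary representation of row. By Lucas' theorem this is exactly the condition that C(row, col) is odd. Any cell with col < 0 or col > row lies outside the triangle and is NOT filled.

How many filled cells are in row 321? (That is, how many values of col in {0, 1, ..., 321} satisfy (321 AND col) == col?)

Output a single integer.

Answer: 8

Derivation:
321 in binary = 101000001
popcount(321) = number of 1-bits in 101000001 = 3
A col c satisfies (321 AND c) == c iff every set bit of c is also set in 321; each of the 3 set bits of 321 can independently be on or off in c.
count = 2^3 = 8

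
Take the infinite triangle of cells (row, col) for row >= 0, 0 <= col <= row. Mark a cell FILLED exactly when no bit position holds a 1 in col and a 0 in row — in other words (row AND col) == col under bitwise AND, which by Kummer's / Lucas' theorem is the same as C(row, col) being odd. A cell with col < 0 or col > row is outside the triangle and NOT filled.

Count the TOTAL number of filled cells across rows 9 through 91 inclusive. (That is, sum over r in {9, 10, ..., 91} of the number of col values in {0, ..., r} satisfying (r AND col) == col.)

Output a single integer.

Answer: 1042

Derivation:
r9=1001 pc2: +4 =4
r10=1010 pc2: +4 =8
r11=1011 pc3: +8 =16
r12=1100 pc2: +4 =20
r13=1101 pc3: +8 =28
r14=1110 pc3: +8 =36
r15=1111 pc4: +16 =52
r16=10000 pc1: +2 =54
r17=10001 pc2: +4 =58
r18=10010 pc2: +4 =62
r19=10011 pc3: +8 =70
r20=10100 pc2: +4 =74
r21=10101 pc3: +8 =82
r22=10110 pc3: +8 =90
r23=10111 pc4: +16 =106
r24=11000 pc2: +4 =110
r25=11001 pc3: +8 =118
r26=11010 pc3: +8 =126
r27=11011 pc4: +16 =142
r28=11100 pc3: +8 =150
r29=11101 pc4: +16 =166
r30=11110 pc4: +16 =182
r31=11111 pc5: +32 =214
r32=100000 pc1: +2 =216
r33=100001 pc2: +4 =220
r34=100010 pc2: +4 =224
r35=100011 pc3: +8 =232
r36=100100 pc2: +4 =236
r37=100101 pc3: +8 =244
r38=100110 pc3: +8 =252
r39=100111 pc4: +16 =268
r40=101000 pc2: +4 =272
r41=101001 pc3: +8 =280
r42=101010 pc3: +8 =288
r43=101011 pc4: +16 =304
r44=101100 pc3: +8 =312
r45=101101 pc4: +16 =328
r46=101110 pc4: +16 =344
r47=101111 pc5: +32 =376
r48=110000 pc2: +4 =380
r49=110001 pc3: +8 =388
r50=110010 pc3: +8 =396
r51=110011 pc4: +16 =412
r52=110100 pc3: +8 =420
r53=110101 pc4: +16 =436
r54=110110 pc4: +16 =452
r55=110111 pc5: +32 =484
r56=111000 pc3: +8 =492
r57=111001 pc4: +16 =508
r58=111010 pc4: +16 =524
r59=111011 pc5: +32 =556
r60=111100 pc4: +16 =572
r61=111101 pc5: +32 =604
r62=111110 pc5: +32 =636
r63=111111 pc6: +64 =700
r64=1000000 pc1: +2 =702
r65=1000001 pc2: +4 =706
r66=1000010 pc2: +4 =710
r67=1000011 pc3: +8 =718
r68=1000100 pc2: +4 =722
r69=1000101 pc3: +8 =730
r70=1000110 pc3: +8 =738
r71=1000111 pc4: +16 =754
r72=1001000 pc2: +4 =758
r73=1001001 pc3: +8 =766
r74=1001010 pc3: +8 =774
r75=1001011 pc4: +16 =790
r76=1001100 pc3: +8 =798
r77=1001101 pc4: +16 =814
r78=1001110 pc4: +16 =830
r79=1001111 pc5: +32 =862
r80=1010000 pc2: +4 =866
r81=1010001 pc3: +8 =874
r82=1010010 pc3: +8 =882
r83=1010011 pc4: +16 =898
r84=1010100 pc3: +8 =906
r85=1010101 pc4: +16 =922
r86=1010110 pc4: +16 =938
r87=1010111 pc5: +32 =970
r88=1011000 pc3: +8 =978
r89=1011001 pc4: +16 =994
r90=1011010 pc4: +16 =1010
r91=1011011 pc5: +32 =1042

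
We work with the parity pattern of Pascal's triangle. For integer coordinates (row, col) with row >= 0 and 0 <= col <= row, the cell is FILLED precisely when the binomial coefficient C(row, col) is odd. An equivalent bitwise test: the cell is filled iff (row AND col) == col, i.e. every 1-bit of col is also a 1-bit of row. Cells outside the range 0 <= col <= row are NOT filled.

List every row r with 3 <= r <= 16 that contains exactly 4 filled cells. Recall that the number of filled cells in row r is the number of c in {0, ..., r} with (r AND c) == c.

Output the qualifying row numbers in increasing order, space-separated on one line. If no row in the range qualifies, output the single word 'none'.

Row r has 2^popcount(r) filled cells, so we need popcount(r) = log2(4) = 2.
Scan r = 3..16 and keep those with exactly 2 one-bits:
r=3=11 popcount=2 -> KEEP
r=4=100 popcount=1 -> skip
r=5=101 popcount=2 -> KEEP
r=6=110 popcount=2 -> KEEP
r=7=111 popcount=3 -> skip
r=8=1000 popcount=1 -> skip
r=9=1001 popcount=2 -> KEEP
r=10=1010 popcount=2 -> KEEP
r=11=1011 popcount=3 -> skip
r=12=1100 popcount=2 -> KEEP
r=13=1101 popcount=3 -> skip
r=14=1110 popcount=3 -> skip
r=15=1111 popcount=4 -> skip
r=16=10000 popcount=1 -> skip
Kept rows: 3 5 6 9 10 12

Answer: 3 5 6 9 10 12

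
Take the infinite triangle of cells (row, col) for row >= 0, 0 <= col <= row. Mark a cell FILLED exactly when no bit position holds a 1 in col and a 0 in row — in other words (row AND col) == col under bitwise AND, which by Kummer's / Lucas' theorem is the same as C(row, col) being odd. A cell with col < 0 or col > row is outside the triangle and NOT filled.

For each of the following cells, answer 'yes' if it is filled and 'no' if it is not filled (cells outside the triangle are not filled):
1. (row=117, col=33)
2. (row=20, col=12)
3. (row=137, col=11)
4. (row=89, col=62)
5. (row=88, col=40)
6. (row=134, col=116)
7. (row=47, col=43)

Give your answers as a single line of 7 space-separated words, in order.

Answer: yes no no no no no yes

Derivation:
(117,33): row=0b1110101, col=0b100001, row AND col = 0b100001 = 33; 33 == 33 -> filled
(20,12): row=0b10100, col=0b1100, row AND col = 0b100 = 4; 4 != 12 -> empty
(137,11): row=0b10001001, col=0b1011, row AND col = 0b1001 = 9; 9 != 11 -> empty
(89,62): row=0b1011001, col=0b111110, row AND col = 0b11000 = 24; 24 != 62 -> empty
(88,40): row=0b1011000, col=0b101000, row AND col = 0b1000 = 8; 8 != 40 -> empty
(134,116): row=0b10000110, col=0b1110100, row AND col = 0b100 = 4; 4 != 116 -> empty
(47,43): row=0b101111, col=0b101011, row AND col = 0b101011 = 43; 43 == 43 -> filled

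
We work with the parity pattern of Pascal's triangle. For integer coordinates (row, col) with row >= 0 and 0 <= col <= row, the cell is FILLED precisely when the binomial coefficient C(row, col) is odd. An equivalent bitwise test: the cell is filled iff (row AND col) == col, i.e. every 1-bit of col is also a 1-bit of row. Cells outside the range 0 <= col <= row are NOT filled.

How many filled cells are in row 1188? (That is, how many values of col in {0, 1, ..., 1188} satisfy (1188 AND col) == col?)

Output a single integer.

Answer: 16

Derivation:
1188 in binary = 10010100100
popcount(1188) = number of 1-bits in 10010100100 = 4
A col c satisfies (1188 AND c) == c iff every set bit of c is also set in 1188; each of the 4 set bits of 1188 can independently be on or off in c.
count = 2^4 = 16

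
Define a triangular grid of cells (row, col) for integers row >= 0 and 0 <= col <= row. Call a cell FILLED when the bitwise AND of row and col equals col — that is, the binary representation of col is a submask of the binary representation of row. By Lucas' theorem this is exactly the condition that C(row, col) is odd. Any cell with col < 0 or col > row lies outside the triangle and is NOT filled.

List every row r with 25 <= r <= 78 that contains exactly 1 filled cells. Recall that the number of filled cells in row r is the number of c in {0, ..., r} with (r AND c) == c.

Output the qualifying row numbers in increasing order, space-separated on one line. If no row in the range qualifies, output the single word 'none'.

Answer: none

Derivation:
Row r has 2^popcount(r) filled cells, so we need popcount(r) = log2(1) = 0.
Scan r = 25..78 and keep those with exactly 0 one-bits:
r=25=11001 popcount=3 -> skip
r=26=11010 popcount=3 -> skip
r=27=11011 popcount=4 -> skip
r=28=11100 popcount=3 -> skip
r=29=11101 popcount=4 -> skip
r=30=11110 popcount=4 -> skip
r=31=11111 popcount=5 -> skip
r=32=100000 popcount=1 -> skip
r=33=100001 popcount=2 -> skip
r=34=100010 popcount=2 -> skip
r=35=100011 popcount=3 -> skip
r=36=100100 popcount=2 -> skip
r=37=100101 popcount=3 -> skip
r=38=100110 popcount=3 -> skip
r=39=100111 popcount=4 -> skip
r=40=101000 popcount=2 -> skip
r=41=101001 popcount=3 -> skip
r=42=101010 popcount=3 -> skip
r=43=101011 popcount=4 -> skip
r=44=101100 popcount=3 -> skip
r=45=101101 popcount=4 -> skip
r=46=101110 popcount=4 -> skip
r=47=101111 popcount=5 -> skip
r=48=110000 popcount=2 -> skip
r=49=110001 popcount=3 -> skip
r=50=110010 popcount=3 -> skip
r=51=110011 popcount=4 -> skip
r=52=110100 popcount=3 -> skip
r=53=110101 popcount=4 -> skip
r=54=110110 popcount=4 -> skip
r=55=110111 popcount=5 -> skip
r=56=111000 popcount=3 -> skip
r=57=111001 popcount=4 -> skip
r=58=111010 popcount=4 -> skip
r=59=111011 popcount=5 -> skip
r=60=111100 popcount=4 -> skip
r=61=111101 popcount=5 -> skip
r=62=111110 popcount=5 -> skip
r=63=111111 popcount=6 -> skip
r=64=1000000 popcount=1 -> skip
r=65=1000001 popcount=2 -> skip
r=66=1000010 popcount=2 -> skip
r=67=1000011 popcount=3 -> skip
r=68=1000100 popcount=2 -> skip
r=69=1000101 popcount=3 -> skip
r=70=1000110 popcount=3 -> skip
r=71=1000111 popcount=4 -> skip
r=72=1001000 popcount=2 -> skip
r=73=1001001 popcount=3 -> skip
r=74=1001010 popcount=3 -> skip
r=75=1001011 popcount=4 -> skip
r=76=1001100 popcount=3 -> skip
r=77=1001101 popcount=4 -> skip
r=78=1001110 popcount=4 -> skip
Kept rows: none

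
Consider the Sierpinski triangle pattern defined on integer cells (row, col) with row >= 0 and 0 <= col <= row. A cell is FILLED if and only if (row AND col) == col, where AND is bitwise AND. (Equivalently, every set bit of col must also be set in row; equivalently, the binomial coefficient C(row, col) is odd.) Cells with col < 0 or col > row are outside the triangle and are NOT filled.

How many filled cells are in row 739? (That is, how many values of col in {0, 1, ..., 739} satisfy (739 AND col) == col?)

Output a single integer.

739 in binary = 1011100011
popcount(739) = number of 1-bits in 1011100011 = 6
A col c satisfies (739 AND c) == c iff every set bit of c is also set in 739; each of the 6 set bits of 739 can independently be on or off in c.
count = 2^6 = 64

Answer: 64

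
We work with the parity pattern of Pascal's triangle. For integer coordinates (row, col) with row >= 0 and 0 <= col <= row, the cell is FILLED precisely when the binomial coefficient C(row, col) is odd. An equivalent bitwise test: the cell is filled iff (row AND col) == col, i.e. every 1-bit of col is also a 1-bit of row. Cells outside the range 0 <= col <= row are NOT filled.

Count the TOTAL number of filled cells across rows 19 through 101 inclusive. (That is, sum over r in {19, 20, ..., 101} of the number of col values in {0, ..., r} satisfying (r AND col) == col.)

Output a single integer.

Answer: 1184

Derivation:
r19=10011 pc3: +8 =8
r20=10100 pc2: +4 =12
r21=10101 pc3: +8 =20
r22=10110 pc3: +8 =28
r23=10111 pc4: +16 =44
r24=11000 pc2: +4 =48
r25=11001 pc3: +8 =56
r26=11010 pc3: +8 =64
r27=11011 pc4: +16 =80
r28=11100 pc3: +8 =88
r29=11101 pc4: +16 =104
r30=11110 pc4: +16 =120
r31=11111 pc5: +32 =152
r32=100000 pc1: +2 =154
r33=100001 pc2: +4 =158
r34=100010 pc2: +4 =162
r35=100011 pc3: +8 =170
r36=100100 pc2: +4 =174
r37=100101 pc3: +8 =182
r38=100110 pc3: +8 =190
r39=100111 pc4: +16 =206
r40=101000 pc2: +4 =210
r41=101001 pc3: +8 =218
r42=101010 pc3: +8 =226
r43=101011 pc4: +16 =242
r44=101100 pc3: +8 =250
r45=101101 pc4: +16 =266
r46=101110 pc4: +16 =282
r47=101111 pc5: +32 =314
r48=110000 pc2: +4 =318
r49=110001 pc3: +8 =326
r50=110010 pc3: +8 =334
r51=110011 pc4: +16 =350
r52=110100 pc3: +8 =358
r53=110101 pc4: +16 =374
r54=110110 pc4: +16 =390
r55=110111 pc5: +32 =422
r56=111000 pc3: +8 =430
r57=111001 pc4: +16 =446
r58=111010 pc4: +16 =462
r59=111011 pc5: +32 =494
r60=111100 pc4: +16 =510
r61=111101 pc5: +32 =542
r62=111110 pc5: +32 =574
r63=111111 pc6: +64 =638
r64=1000000 pc1: +2 =640
r65=1000001 pc2: +4 =644
r66=1000010 pc2: +4 =648
r67=1000011 pc3: +8 =656
r68=1000100 pc2: +4 =660
r69=1000101 pc3: +8 =668
r70=1000110 pc3: +8 =676
r71=1000111 pc4: +16 =692
r72=1001000 pc2: +4 =696
r73=1001001 pc3: +8 =704
r74=1001010 pc3: +8 =712
r75=1001011 pc4: +16 =728
r76=1001100 pc3: +8 =736
r77=1001101 pc4: +16 =752
r78=1001110 pc4: +16 =768
r79=1001111 pc5: +32 =800
r80=1010000 pc2: +4 =804
r81=1010001 pc3: +8 =812
r82=1010010 pc3: +8 =820
r83=1010011 pc4: +16 =836
r84=1010100 pc3: +8 =844
r85=1010101 pc4: +16 =860
r86=1010110 pc4: +16 =876
r87=1010111 pc5: +32 =908
r88=1011000 pc3: +8 =916
r89=1011001 pc4: +16 =932
r90=1011010 pc4: +16 =948
r91=1011011 pc5: +32 =980
r92=1011100 pc4: +16 =996
r93=1011101 pc5: +32 =1028
r94=1011110 pc5: +32 =1060
r95=1011111 pc6: +64 =1124
r96=1100000 pc2: +4 =1128
r97=1100001 pc3: +8 =1136
r98=1100010 pc3: +8 =1144
r99=1100011 pc4: +16 =1160
r100=1100100 pc3: +8 =1168
r101=1100101 pc4: +16 =1184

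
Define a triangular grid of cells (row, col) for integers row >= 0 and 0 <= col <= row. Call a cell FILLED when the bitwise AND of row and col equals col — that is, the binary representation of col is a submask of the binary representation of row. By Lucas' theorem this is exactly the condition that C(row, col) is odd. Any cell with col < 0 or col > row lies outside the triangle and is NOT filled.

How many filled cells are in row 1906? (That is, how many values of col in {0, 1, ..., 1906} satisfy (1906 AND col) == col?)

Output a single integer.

Answer: 128

Derivation:
1906 in binary = 11101110010
popcount(1906) = number of 1-bits in 11101110010 = 7
A col c satisfies (1906 AND c) == c iff every set bit of c is also set in 1906; each of the 7 set bits of 1906 can independently be on or off in c.
count = 2^7 = 128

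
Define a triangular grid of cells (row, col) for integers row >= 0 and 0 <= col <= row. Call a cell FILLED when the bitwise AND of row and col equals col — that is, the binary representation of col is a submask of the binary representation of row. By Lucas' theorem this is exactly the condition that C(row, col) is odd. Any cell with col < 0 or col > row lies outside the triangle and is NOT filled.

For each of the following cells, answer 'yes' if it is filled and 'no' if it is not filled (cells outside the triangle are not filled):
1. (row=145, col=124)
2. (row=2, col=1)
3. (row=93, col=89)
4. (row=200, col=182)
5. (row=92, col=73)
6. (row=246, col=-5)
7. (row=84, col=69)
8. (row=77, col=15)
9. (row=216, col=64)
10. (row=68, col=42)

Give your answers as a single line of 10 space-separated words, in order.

(145,124): row=0b10010001, col=0b1111100, row AND col = 0b10000 = 16; 16 != 124 -> empty
(2,1): row=0b10, col=0b1, row AND col = 0b0 = 0; 0 != 1 -> empty
(93,89): row=0b1011101, col=0b1011001, row AND col = 0b1011001 = 89; 89 == 89 -> filled
(200,182): row=0b11001000, col=0b10110110, row AND col = 0b10000000 = 128; 128 != 182 -> empty
(92,73): row=0b1011100, col=0b1001001, row AND col = 0b1001000 = 72; 72 != 73 -> empty
(246,-5): col outside [0, 246] -> not filled
(84,69): row=0b1010100, col=0b1000101, row AND col = 0b1000100 = 68; 68 != 69 -> empty
(77,15): row=0b1001101, col=0b1111, row AND col = 0b1101 = 13; 13 != 15 -> empty
(216,64): row=0b11011000, col=0b1000000, row AND col = 0b1000000 = 64; 64 == 64 -> filled
(68,42): row=0b1000100, col=0b101010, row AND col = 0b0 = 0; 0 != 42 -> empty

Answer: no no yes no no no no no yes no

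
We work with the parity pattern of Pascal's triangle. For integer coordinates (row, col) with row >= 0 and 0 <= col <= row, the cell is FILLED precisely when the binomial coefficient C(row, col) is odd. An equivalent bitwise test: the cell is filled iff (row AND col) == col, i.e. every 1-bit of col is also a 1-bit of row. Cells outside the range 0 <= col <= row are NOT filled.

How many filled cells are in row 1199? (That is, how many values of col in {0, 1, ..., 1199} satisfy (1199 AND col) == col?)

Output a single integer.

Answer: 128

Derivation:
1199 in binary = 10010101111
popcount(1199) = number of 1-bits in 10010101111 = 7
A col c satisfies (1199 AND c) == c iff every set bit of c is also set in 1199; each of the 7 set bits of 1199 can independently be on or off in c.
count = 2^7 = 128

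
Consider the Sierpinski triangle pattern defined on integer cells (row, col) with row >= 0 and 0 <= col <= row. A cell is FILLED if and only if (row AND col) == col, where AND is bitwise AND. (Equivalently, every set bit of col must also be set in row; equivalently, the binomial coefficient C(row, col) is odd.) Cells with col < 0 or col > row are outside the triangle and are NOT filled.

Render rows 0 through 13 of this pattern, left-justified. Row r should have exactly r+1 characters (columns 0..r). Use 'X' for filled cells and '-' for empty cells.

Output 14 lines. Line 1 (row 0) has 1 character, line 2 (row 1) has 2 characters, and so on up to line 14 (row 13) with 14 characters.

Answer: X
XX
X-X
XXXX
X---X
XX--XX
X-X-X-X
XXXXXXXX
X-------X
XX------XX
X-X-----X-X
XXXX----XXXX
X---X---X---X
XX--XX--XX--XX

Derivation:
r0=0: X
r1=1: XX
r2=10: X-X
r3=11: XXXX
r4=100: X---X
r5=101: XX--XX
r6=110: X-X-X-X
r7=111: XXXXXXXX
r8=1000: X-------X
r9=1001: XX------XX
r10=1010: X-X-----X-X
r11=1011: XXXX----XXXX
r12=1100: X---X---X---X
r13=1101: XX--XX--XX--XX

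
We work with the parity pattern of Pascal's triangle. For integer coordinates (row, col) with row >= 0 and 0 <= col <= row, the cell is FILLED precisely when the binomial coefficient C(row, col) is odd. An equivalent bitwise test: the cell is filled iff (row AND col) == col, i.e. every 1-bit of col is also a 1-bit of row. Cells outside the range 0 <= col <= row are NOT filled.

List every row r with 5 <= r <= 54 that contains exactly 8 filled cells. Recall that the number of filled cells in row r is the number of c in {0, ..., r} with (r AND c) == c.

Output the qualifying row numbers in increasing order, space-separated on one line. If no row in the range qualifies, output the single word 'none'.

Answer: 7 11 13 14 19 21 22 25 26 28 35 37 38 41 42 44 49 50 52

Derivation:
Row r has 2^popcount(r) filled cells, so we need popcount(r) = log2(8) = 3.
Scan r = 5..54 and keep those with exactly 3 one-bits:
r=5=101 popcount=2 -> skip
r=6=110 popcount=2 -> skip
r=7=111 popcount=3 -> KEEP
r=8=1000 popcount=1 -> skip
r=9=1001 popcount=2 -> skip
r=10=1010 popcount=2 -> skip
r=11=1011 popcount=3 -> KEEP
r=12=1100 popcount=2 -> skip
r=13=1101 popcount=3 -> KEEP
r=14=1110 popcount=3 -> KEEP
r=15=1111 popcount=4 -> skip
r=16=10000 popcount=1 -> skip
r=17=10001 popcount=2 -> skip
r=18=10010 popcount=2 -> skip
r=19=10011 popcount=3 -> KEEP
r=20=10100 popcount=2 -> skip
r=21=10101 popcount=3 -> KEEP
r=22=10110 popcount=3 -> KEEP
r=23=10111 popcount=4 -> skip
r=24=11000 popcount=2 -> skip
r=25=11001 popcount=3 -> KEEP
r=26=11010 popcount=3 -> KEEP
r=27=11011 popcount=4 -> skip
r=28=11100 popcount=3 -> KEEP
r=29=11101 popcount=4 -> skip
r=30=11110 popcount=4 -> skip
r=31=11111 popcount=5 -> skip
r=32=100000 popcount=1 -> skip
r=33=100001 popcount=2 -> skip
r=34=100010 popcount=2 -> skip
r=35=100011 popcount=3 -> KEEP
r=36=100100 popcount=2 -> skip
r=37=100101 popcount=3 -> KEEP
r=38=100110 popcount=3 -> KEEP
r=39=100111 popcount=4 -> skip
r=40=101000 popcount=2 -> skip
r=41=101001 popcount=3 -> KEEP
r=42=101010 popcount=3 -> KEEP
r=43=101011 popcount=4 -> skip
r=44=101100 popcount=3 -> KEEP
r=45=101101 popcount=4 -> skip
r=46=101110 popcount=4 -> skip
r=47=101111 popcount=5 -> skip
r=48=110000 popcount=2 -> skip
r=49=110001 popcount=3 -> KEEP
r=50=110010 popcount=3 -> KEEP
r=51=110011 popcount=4 -> skip
r=52=110100 popcount=3 -> KEEP
r=53=110101 popcount=4 -> skip
r=54=110110 popcount=4 -> skip
Kept rows: 7 11 13 14 19 21 22 25 26 28 35 37 38 41 42 44 49 50 52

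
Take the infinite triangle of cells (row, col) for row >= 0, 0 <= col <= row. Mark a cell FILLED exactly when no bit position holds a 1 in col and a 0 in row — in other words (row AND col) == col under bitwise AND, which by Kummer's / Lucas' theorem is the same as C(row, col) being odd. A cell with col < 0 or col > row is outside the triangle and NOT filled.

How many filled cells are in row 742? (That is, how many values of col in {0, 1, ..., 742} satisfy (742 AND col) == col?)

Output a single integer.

Answer: 64

Derivation:
742 in binary = 1011100110
popcount(742) = number of 1-bits in 1011100110 = 6
A col c satisfies (742 AND c) == c iff every set bit of c is also set in 742; each of the 6 set bits of 742 can independently be on or off in c.
count = 2^6 = 64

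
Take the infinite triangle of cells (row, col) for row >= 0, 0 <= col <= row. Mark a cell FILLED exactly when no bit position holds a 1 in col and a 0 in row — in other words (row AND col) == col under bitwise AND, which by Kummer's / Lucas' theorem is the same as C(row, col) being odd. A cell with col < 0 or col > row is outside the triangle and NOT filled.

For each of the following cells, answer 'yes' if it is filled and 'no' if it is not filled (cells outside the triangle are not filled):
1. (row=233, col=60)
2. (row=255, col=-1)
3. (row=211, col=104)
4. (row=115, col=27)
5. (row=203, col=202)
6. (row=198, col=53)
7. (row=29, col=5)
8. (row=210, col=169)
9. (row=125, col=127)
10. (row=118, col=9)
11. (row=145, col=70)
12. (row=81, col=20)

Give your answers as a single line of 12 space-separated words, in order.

Answer: no no no no yes no yes no no no no no

Derivation:
(233,60): row=0b11101001, col=0b111100, row AND col = 0b101000 = 40; 40 != 60 -> empty
(255,-1): col outside [0, 255] -> not filled
(211,104): row=0b11010011, col=0b1101000, row AND col = 0b1000000 = 64; 64 != 104 -> empty
(115,27): row=0b1110011, col=0b11011, row AND col = 0b10011 = 19; 19 != 27 -> empty
(203,202): row=0b11001011, col=0b11001010, row AND col = 0b11001010 = 202; 202 == 202 -> filled
(198,53): row=0b11000110, col=0b110101, row AND col = 0b100 = 4; 4 != 53 -> empty
(29,5): row=0b11101, col=0b101, row AND col = 0b101 = 5; 5 == 5 -> filled
(210,169): row=0b11010010, col=0b10101001, row AND col = 0b10000000 = 128; 128 != 169 -> empty
(125,127): col outside [0, 125] -> not filled
(118,9): row=0b1110110, col=0b1001, row AND col = 0b0 = 0; 0 != 9 -> empty
(145,70): row=0b10010001, col=0b1000110, row AND col = 0b0 = 0; 0 != 70 -> empty
(81,20): row=0b1010001, col=0b10100, row AND col = 0b10000 = 16; 16 != 20 -> empty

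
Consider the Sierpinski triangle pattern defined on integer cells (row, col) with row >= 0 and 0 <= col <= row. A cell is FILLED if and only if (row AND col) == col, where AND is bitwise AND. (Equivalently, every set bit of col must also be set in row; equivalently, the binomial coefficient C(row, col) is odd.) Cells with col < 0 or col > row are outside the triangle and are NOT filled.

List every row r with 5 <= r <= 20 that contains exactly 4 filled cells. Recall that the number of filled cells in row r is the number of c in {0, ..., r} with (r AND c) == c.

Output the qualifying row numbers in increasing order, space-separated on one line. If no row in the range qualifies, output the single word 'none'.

Answer: 5 6 9 10 12 17 18 20

Derivation:
Row r has 2^popcount(r) filled cells, so we need popcount(r) = log2(4) = 2.
Scan r = 5..20 and keep those with exactly 2 one-bits:
r=5=101 popcount=2 -> KEEP
r=6=110 popcount=2 -> KEEP
r=7=111 popcount=3 -> skip
r=8=1000 popcount=1 -> skip
r=9=1001 popcount=2 -> KEEP
r=10=1010 popcount=2 -> KEEP
r=11=1011 popcount=3 -> skip
r=12=1100 popcount=2 -> KEEP
r=13=1101 popcount=3 -> skip
r=14=1110 popcount=3 -> skip
r=15=1111 popcount=4 -> skip
r=16=10000 popcount=1 -> skip
r=17=10001 popcount=2 -> KEEP
r=18=10010 popcount=2 -> KEEP
r=19=10011 popcount=3 -> skip
r=20=10100 popcount=2 -> KEEP
Kept rows: 5 6 9 10 12 17 18 20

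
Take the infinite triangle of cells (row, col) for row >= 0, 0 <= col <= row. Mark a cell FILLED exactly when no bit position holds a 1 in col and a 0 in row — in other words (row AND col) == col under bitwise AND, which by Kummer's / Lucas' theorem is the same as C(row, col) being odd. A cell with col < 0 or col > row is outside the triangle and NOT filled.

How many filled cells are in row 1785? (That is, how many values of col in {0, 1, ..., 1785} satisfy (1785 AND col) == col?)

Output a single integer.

Answer: 256

Derivation:
1785 in binary = 11011111001
popcount(1785) = number of 1-bits in 11011111001 = 8
A col c satisfies (1785 AND c) == c iff every set bit of c is also set in 1785; each of the 8 set bits of 1785 can independently be on or off in c.
count = 2^8 = 256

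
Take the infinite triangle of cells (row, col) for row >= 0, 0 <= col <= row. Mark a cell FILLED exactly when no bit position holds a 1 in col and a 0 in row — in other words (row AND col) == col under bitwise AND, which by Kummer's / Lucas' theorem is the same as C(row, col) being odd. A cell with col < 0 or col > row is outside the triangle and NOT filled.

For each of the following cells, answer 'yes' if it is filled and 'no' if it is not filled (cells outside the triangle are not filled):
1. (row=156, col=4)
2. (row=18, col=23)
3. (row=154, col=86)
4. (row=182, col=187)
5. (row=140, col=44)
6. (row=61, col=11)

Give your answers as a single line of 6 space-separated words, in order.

Answer: yes no no no no no

Derivation:
(156,4): row=0b10011100, col=0b100, row AND col = 0b100 = 4; 4 == 4 -> filled
(18,23): col outside [0, 18] -> not filled
(154,86): row=0b10011010, col=0b1010110, row AND col = 0b10010 = 18; 18 != 86 -> empty
(182,187): col outside [0, 182] -> not filled
(140,44): row=0b10001100, col=0b101100, row AND col = 0b1100 = 12; 12 != 44 -> empty
(61,11): row=0b111101, col=0b1011, row AND col = 0b1001 = 9; 9 != 11 -> empty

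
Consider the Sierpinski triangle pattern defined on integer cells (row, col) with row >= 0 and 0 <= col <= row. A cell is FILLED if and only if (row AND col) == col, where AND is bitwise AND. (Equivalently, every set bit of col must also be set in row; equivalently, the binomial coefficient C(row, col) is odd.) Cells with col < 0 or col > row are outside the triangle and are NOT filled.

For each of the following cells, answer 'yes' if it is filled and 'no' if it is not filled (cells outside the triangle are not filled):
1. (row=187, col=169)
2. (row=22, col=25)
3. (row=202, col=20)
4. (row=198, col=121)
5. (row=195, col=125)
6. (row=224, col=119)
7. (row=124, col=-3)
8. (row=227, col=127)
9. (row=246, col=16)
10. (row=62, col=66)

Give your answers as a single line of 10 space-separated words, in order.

(187,169): row=0b10111011, col=0b10101001, row AND col = 0b10101001 = 169; 169 == 169 -> filled
(22,25): col outside [0, 22] -> not filled
(202,20): row=0b11001010, col=0b10100, row AND col = 0b0 = 0; 0 != 20 -> empty
(198,121): row=0b11000110, col=0b1111001, row AND col = 0b1000000 = 64; 64 != 121 -> empty
(195,125): row=0b11000011, col=0b1111101, row AND col = 0b1000001 = 65; 65 != 125 -> empty
(224,119): row=0b11100000, col=0b1110111, row AND col = 0b1100000 = 96; 96 != 119 -> empty
(124,-3): col outside [0, 124] -> not filled
(227,127): row=0b11100011, col=0b1111111, row AND col = 0b1100011 = 99; 99 != 127 -> empty
(246,16): row=0b11110110, col=0b10000, row AND col = 0b10000 = 16; 16 == 16 -> filled
(62,66): col outside [0, 62] -> not filled

Answer: yes no no no no no no no yes no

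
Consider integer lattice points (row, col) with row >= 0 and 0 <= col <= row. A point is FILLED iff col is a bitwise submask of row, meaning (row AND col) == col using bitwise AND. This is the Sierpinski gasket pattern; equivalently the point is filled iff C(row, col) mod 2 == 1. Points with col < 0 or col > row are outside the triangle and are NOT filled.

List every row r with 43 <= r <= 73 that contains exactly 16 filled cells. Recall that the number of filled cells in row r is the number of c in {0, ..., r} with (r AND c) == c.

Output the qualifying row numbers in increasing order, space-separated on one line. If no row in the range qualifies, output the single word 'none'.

Row r has 2^popcount(r) filled cells, so we need popcount(r) = log2(16) = 4.
Scan r = 43..73 and keep those with exactly 4 one-bits:
r=43=101011 popcount=4 -> KEEP
r=44=101100 popcount=3 -> skip
r=45=101101 popcount=4 -> KEEP
r=46=101110 popcount=4 -> KEEP
r=47=101111 popcount=5 -> skip
r=48=110000 popcount=2 -> skip
r=49=110001 popcount=3 -> skip
r=50=110010 popcount=3 -> skip
r=51=110011 popcount=4 -> KEEP
r=52=110100 popcount=3 -> skip
r=53=110101 popcount=4 -> KEEP
r=54=110110 popcount=4 -> KEEP
r=55=110111 popcount=5 -> skip
r=56=111000 popcount=3 -> skip
r=57=111001 popcount=4 -> KEEP
r=58=111010 popcount=4 -> KEEP
r=59=111011 popcount=5 -> skip
r=60=111100 popcount=4 -> KEEP
r=61=111101 popcount=5 -> skip
r=62=111110 popcount=5 -> skip
r=63=111111 popcount=6 -> skip
r=64=1000000 popcount=1 -> skip
r=65=1000001 popcount=2 -> skip
r=66=1000010 popcount=2 -> skip
r=67=1000011 popcount=3 -> skip
r=68=1000100 popcount=2 -> skip
r=69=1000101 popcount=3 -> skip
r=70=1000110 popcount=3 -> skip
r=71=1000111 popcount=4 -> KEEP
r=72=1001000 popcount=2 -> skip
r=73=1001001 popcount=3 -> skip
Kept rows: 43 45 46 51 53 54 57 58 60 71

Answer: 43 45 46 51 53 54 57 58 60 71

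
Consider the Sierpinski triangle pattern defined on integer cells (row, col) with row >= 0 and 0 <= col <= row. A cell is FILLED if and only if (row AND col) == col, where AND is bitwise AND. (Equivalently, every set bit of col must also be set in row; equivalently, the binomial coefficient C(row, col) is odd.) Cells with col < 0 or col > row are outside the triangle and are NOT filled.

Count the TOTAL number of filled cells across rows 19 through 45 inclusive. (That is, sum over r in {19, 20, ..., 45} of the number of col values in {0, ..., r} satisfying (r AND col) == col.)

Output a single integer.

r19=10011 pc3: +8 =8
r20=10100 pc2: +4 =12
r21=10101 pc3: +8 =20
r22=10110 pc3: +8 =28
r23=10111 pc4: +16 =44
r24=11000 pc2: +4 =48
r25=11001 pc3: +8 =56
r26=11010 pc3: +8 =64
r27=11011 pc4: +16 =80
r28=11100 pc3: +8 =88
r29=11101 pc4: +16 =104
r30=11110 pc4: +16 =120
r31=11111 pc5: +32 =152
r32=100000 pc1: +2 =154
r33=100001 pc2: +4 =158
r34=100010 pc2: +4 =162
r35=100011 pc3: +8 =170
r36=100100 pc2: +4 =174
r37=100101 pc3: +8 =182
r38=100110 pc3: +8 =190
r39=100111 pc4: +16 =206
r40=101000 pc2: +4 =210
r41=101001 pc3: +8 =218
r42=101010 pc3: +8 =226
r43=101011 pc4: +16 =242
r44=101100 pc3: +8 =250
r45=101101 pc4: +16 =266

Answer: 266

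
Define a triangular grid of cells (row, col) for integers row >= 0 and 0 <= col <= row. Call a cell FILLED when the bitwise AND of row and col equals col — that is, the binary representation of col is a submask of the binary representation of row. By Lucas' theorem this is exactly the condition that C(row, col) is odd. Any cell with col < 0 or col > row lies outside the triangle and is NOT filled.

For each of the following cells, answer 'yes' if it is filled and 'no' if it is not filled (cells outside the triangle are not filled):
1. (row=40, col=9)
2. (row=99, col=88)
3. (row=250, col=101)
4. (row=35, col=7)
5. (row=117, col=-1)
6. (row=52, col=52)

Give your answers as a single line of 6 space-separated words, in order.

(40,9): row=0b101000, col=0b1001, row AND col = 0b1000 = 8; 8 != 9 -> empty
(99,88): row=0b1100011, col=0b1011000, row AND col = 0b1000000 = 64; 64 != 88 -> empty
(250,101): row=0b11111010, col=0b1100101, row AND col = 0b1100000 = 96; 96 != 101 -> empty
(35,7): row=0b100011, col=0b111, row AND col = 0b11 = 3; 3 != 7 -> empty
(117,-1): col outside [0, 117] -> not filled
(52,52): row=0b110100, col=0b110100, row AND col = 0b110100 = 52; 52 == 52 -> filled

Answer: no no no no no yes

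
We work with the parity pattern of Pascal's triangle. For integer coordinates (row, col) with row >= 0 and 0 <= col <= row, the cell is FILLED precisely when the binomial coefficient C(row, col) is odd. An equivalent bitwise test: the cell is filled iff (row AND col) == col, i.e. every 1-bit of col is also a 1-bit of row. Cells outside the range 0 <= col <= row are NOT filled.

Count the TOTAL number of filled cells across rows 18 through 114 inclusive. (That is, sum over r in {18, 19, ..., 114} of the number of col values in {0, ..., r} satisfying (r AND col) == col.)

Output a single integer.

r18=10010 pc2: +4 =4
r19=10011 pc3: +8 =12
r20=10100 pc2: +4 =16
r21=10101 pc3: +8 =24
r22=10110 pc3: +8 =32
r23=10111 pc4: +16 =48
r24=11000 pc2: +4 =52
r25=11001 pc3: +8 =60
r26=11010 pc3: +8 =68
r27=11011 pc4: +16 =84
r28=11100 pc3: +8 =92
r29=11101 pc4: +16 =108
r30=11110 pc4: +16 =124
r31=11111 pc5: +32 =156
r32=100000 pc1: +2 =158
r33=100001 pc2: +4 =162
r34=100010 pc2: +4 =166
r35=100011 pc3: +8 =174
r36=100100 pc2: +4 =178
r37=100101 pc3: +8 =186
r38=100110 pc3: +8 =194
r39=100111 pc4: +16 =210
r40=101000 pc2: +4 =214
r41=101001 pc3: +8 =222
r42=101010 pc3: +8 =230
r43=101011 pc4: +16 =246
r44=101100 pc3: +8 =254
r45=101101 pc4: +16 =270
r46=101110 pc4: +16 =286
r47=101111 pc5: +32 =318
r48=110000 pc2: +4 =322
r49=110001 pc3: +8 =330
r50=110010 pc3: +8 =338
r51=110011 pc4: +16 =354
r52=110100 pc3: +8 =362
r53=110101 pc4: +16 =378
r54=110110 pc4: +16 =394
r55=110111 pc5: +32 =426
r56=111000 pc3: +8 =434
r57=111001 pc4: +16 =450
r58=111010 pc4: +16 =466
r59=111011 pc5: +32 =498
r60=111100 pc4: +16 =514
r61=111101 pc5: +32 =546
r62=111110 pc5: +32 =578
r63=111111 pc6: +64 =642
r64=1000000 pc1: +2 =644
r65=1000001 pc2: +4 =648
r66=1000010 pc2: +4 =652
r67=1000011 pc3: +8 =660
r68=1000100 pc2: +4 =664
r69=1000101 pc3: +8 =672
r70=1000110 pc3: +8 =680
r71=1000111 pc4: +16 =696
r72=1001000 pc2: +4 =700
r73=1001001 pc3: +8 =708
r74=1001010 pc3: +8 =716
r75=1001011 pc4: +16 =732
r76=1001100 pc3: +8 =740
r77=1001101 pc4: +16 =756
r78=1001110 pc4: +16 =772
r79=1001111 pc5: +32 =804
r80=1010000 pc2: +4 =808
r81=1010001 pc3: +8 =816
r82=1010010 pc3: +8 =824
r83=1010011 pc4: +16 =840
r84=1010100 pc3: +8 =848
r85=1010101 pc4: +16 =864
r86=1010110 pc4: +16 =880
r87=1010111 pc5: +32 =912
r88=1011000 pc3: +8 =920
r89=1011001 pc4: +16 =936
r90=1011010 pc4: +16 =952
r91=1011011 pc5: +32 =984
r92=1011100 pc4: +16 =1000
r93=1011101 pc5: +32 =1032
r94=1011110 pc5: +32 =1064
r95=1011111 pc6: +64 =1128
r96=1100000 pc2: +4 =1132
r97=1100001 pc3: +8 =1140
r98=1100010 pc3: +8 =1148
r99=1100011 pc4: +16 =1164
r100=1100100 pc3: +8 =1172
r101=1100101 pc4: +16 =1188
r102=1100110 pc4: +16 =1204
r103=1100111 pc5: +32 =1236
r104=1101000 pc3: +8 =1244
r105=1101001 pc4: +16 =1260
r106=1101010 pc4: +16 =1276
r107=1101011 pc5: +32 =1308
r108=1101100 pc4: +16 =1324
r109=1101101 pc5: +32 =1356
r110=1101110 pc5: +32 =1388
r111=1101111 pc6: +64 =1452
r112=1110000 pc3: +8 =1460
r113=1110001 pc4: +16 =1476
r114=1110010 pc4: +16 =1492

Answer: 1492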